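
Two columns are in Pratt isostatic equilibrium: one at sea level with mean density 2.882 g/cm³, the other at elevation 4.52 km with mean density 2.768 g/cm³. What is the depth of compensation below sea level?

110 km

ρ_ref D = ρ (D + h) → D (ρ_ref − ρ) = ρ h.
D = ρ h/(ρ_ref − ρ) = 2.768 × 4.52 km/(2.882 − 2.768) = 110 km.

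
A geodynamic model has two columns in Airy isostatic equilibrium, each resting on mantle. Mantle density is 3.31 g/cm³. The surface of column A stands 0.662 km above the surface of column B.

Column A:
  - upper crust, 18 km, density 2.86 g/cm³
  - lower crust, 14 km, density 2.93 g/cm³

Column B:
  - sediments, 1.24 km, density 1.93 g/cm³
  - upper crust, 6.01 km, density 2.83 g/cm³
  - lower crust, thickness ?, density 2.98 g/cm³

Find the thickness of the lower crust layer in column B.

Take the compensation level at the base of the deeper column (depth z_c below the surface of column A) and equate Σ ρ_i t_i down to z_c; mantle fills any gap and the z_c terms cancel.
Column A: 18×2.86 + 14×2.93 + (z_c − 32)×3.31
Column B: 0.662×0 + 1.24×1.93 + 6.01×2.83 + x×2.98 + (z_c − 0.662 − 7.25 − x)×3.31
The z_c×3.31 term appears on both sides and cancels. Collect the known terms of each column as K = Σ(ρt)_known − 3.31 × (depth of known layers): K_A = 92.5 − 3.31×32 = −13.42; K_B = 19.4015 − 3.31×(0.662 + 7.25) = −6.78722.
Balance: K_A = K_B − x×(3.31 − 2.98), so x = (K_B − K_A)/(3.31 − 2.98) = 6.63278/0.33 = 20.1 km.

20.1 km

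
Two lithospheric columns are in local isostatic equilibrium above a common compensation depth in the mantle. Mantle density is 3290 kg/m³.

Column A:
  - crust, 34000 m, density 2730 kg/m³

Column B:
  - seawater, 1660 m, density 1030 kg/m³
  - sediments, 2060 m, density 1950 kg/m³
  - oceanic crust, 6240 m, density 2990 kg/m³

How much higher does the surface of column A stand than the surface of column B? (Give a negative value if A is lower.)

3240 m

For any compensation level in the mantle, the mantle terms cancel and isostasy reduces to e = (Σt_A − Σt_B) − (Σ(ρt)_A − Σ(ρt)_B) / ρ_m.
Σt_A = 34000 m; Σt_B = 9960 m; Σ(ρt)_A = 92820000; Σ(ρt)_B = 24384400 (in m·kg/m³).
e = (34000 − 9960) − (92820000 − 24384400) / 3290 = 3240 m.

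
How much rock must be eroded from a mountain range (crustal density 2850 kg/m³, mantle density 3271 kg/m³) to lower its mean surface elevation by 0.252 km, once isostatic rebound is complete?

Net drop Δ = e − u = e − e ρ_c/ρ_m = e (ρ_m − ρ_c)/ρ_m.
e = Δ ρ_m/(ρ_m − ρ_c) = 0.252 km × 3271/421 = 1.96 km.

1.96 km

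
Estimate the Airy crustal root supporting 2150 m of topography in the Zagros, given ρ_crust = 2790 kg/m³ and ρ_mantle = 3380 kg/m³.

For local isostatic compensation: the weight of the topography is balanced by the buoyancy of the root, ρ_c h = (ρ_m − ρ_c) r.
r = h · ρ_c / (ρ_m − ρ_c) = 2150 m × 2790 / (3380 − 2790) = 10200 m.

10200 m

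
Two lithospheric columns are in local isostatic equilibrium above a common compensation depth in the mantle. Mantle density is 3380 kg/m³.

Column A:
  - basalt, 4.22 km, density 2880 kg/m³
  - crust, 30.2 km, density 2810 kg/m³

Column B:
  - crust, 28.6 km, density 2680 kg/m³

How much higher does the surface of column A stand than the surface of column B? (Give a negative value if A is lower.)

For any compensation level in the mantle, the mantle terms cancel and isostasy reduces to e = (Σt_A − Σt_B) − (Σ(ρt)_A − Σ(ρt)_B) / ρ_m.
Σt_A = 34.42 km; Σt_B = 28.6 km; Σ(ρt)_A = 97015.6; Σ(ρt)_B = 76648 (in km·kg/m³).
e = (34.42 − 28.6) − (97015.6 − 76648) / 3380 = −0.206 km.

−0.206 km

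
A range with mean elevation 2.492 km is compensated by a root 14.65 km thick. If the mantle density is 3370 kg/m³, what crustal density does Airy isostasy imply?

2880 kg/m³

ρ_c h = (ρ_m − ρ_c) r → ρ_c (h + r) = ρ_m r → ρ_c = ρ_m r / (h + r).
ρ_c = 3370 × 14.65 km / (2.492 km + 14.65 km) = 2880 kg/m³.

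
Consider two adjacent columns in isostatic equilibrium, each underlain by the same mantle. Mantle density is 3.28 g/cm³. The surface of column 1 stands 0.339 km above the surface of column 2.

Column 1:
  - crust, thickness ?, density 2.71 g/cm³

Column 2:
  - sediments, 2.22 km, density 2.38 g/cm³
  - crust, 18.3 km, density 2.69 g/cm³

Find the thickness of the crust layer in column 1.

24.4 km

Take the compensation level at the base of the deeper column (depth z_c below the surface of column 1) and equate Σ ρ_i t_i down to z_c; mantle fills any gap and the z_c terms cancel.
Column 1: x×2.71 + (z_c − 0 − x)×3.28
Column 2: 0.339×0 + 2.22×2.38 + 18.3×2.69 + (z_c − 0.339 − 20.52)×3.28
The z_c×3.28 term appears on both sides and cancels. Collect the known terms of each column as K = Σ(ρt)_known − 3.28 × (depth of known layers): K_1 = 0 − 3.28×0 = 0; K_2 = 54.5106 − 3.28×(0.339 + 20.52) = −13.90692.
Balance: K_1 − x×(3.28 − 2.71) = K_2, so x = (K_1 − K_2)/(3.28 − 2.71) = 13.9069/0.57 = 24.4 km.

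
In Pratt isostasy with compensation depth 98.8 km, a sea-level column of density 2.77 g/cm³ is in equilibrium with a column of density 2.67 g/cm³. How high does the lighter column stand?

3.7 km

ρ_ref D = ρ (D + h) → h = D (ρ_ref − ρ)/ρ.
h = 98.8 km × (2.77 − 2.67)/2.67 = 3.7 km.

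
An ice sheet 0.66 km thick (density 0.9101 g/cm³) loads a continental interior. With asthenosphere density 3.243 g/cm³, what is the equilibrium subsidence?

0.185 km

By Archimedes' principle applied to the lithosphere: the ice load ρ_ice t is balanced by mantle displaced below, ρ_m s.
s = t ρ_ice / ρ_m = 0.66 km × 0.9101/3.243 = 0.185 km.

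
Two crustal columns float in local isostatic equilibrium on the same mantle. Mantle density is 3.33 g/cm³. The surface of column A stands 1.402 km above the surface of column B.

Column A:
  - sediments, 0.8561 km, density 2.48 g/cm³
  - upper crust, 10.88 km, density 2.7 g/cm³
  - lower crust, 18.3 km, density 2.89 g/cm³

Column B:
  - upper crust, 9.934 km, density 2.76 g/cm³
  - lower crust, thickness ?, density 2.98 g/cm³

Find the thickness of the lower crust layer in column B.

Take the compensation level at the base of the deeper column (depth z_c below the surface of column A) and equate Σ ρ_i t_i down to z_c; mantle fills any gap and the z_c terms cancel.
Column A: 0.8561×2.48 + 10.88×2.7 + 18.3×2.89 + (z_c − 30.0361)×3.33
Column B: 1.402×0 + 9.934×2.76 + x×2.98 + (z_c − 1.402 − 9.934 − x)×3.33
The z_c×3.33 term appears on both sides and cancels. Collect the known terms of each column as K = Σ(ρt)_known − 3.33 × (depth of known layers): K_A = 84.386128 − 3.33×30.0361 = −15.634085; K_B = 27.41784 − 3.33×(1.402 + 9.934) = −10.33104.
Balance: K_A = K_B − x×(3.33 − 2.98), so x = (K_B − K_A)/(3.33 − 2.98) = 5.30305/0.35 = 15.2 km.

15.2 km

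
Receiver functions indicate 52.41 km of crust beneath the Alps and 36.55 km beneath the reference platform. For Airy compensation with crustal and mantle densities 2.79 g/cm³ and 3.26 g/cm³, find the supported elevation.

Excess crust Δ = 52.41 km − 36.55 km = 15.86 km, split between elevation h and root r with h + r = Δ.
Airy balance ρ_c h = (ρ_m − ρ_c) r gives r = h ρ_c/(ρ_m − ρ_c), so h (1 + ρ_c/(ρ_m − ρ_c)) = Δ, i.e. h = Δ (ρ_m − ρ_c)/ρ_m.
h = 15.86 km × 0.47/3.26 = 2.29 km.

2.29 km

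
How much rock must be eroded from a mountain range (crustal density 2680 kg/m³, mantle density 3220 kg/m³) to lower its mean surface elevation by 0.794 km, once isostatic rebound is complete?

4.73 km

Net drop Δ = e − u = e − e ρ_c/ρ_m = e (ρ_m − ρ_c)/ρ_m.
e = Δ ρ_m/(ρ_m − ρ_c) = 0.794 km × 3220/540 = 4.73 km.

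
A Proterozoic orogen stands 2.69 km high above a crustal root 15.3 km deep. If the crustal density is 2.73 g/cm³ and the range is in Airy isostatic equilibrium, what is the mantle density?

3.21 g/cm³

Airy balance: ρ_c h = (ρ_m − ρ_c) r → ρ_m = ρ_c (1 + h/r).
ρ_m = 2.73 × (1 + 2.69 km/15.3 km) = 3.21 g/cm³.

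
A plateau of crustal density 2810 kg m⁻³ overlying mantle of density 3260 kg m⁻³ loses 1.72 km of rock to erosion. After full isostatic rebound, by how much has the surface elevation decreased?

Rebound u = e ρ_c/ρ_m = 1.72 km × 2810/3260 = 1.483 km.
Net surface drop = e − u = 1.72 km − 1.483 km = e (ρ_m − ρ_c)/ρ_m = 0.237 km.

0.237 km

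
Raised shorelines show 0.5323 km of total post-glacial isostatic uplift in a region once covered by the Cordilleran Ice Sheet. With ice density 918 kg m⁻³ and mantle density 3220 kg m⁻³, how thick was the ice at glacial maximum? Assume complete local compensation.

u = t ρ_ice/ρ_m → t = u ρ_m/ρ_ice = 0.5323 km × 3220/918 = 1.87 km.

1.87 km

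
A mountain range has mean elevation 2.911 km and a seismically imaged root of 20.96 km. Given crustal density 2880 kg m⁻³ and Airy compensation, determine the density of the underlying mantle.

Airy balance: ρ_c h = (ρ_m − ρ_c) r → ρ_m = ρ_c (1 + h/r).
ρ_m = 2880 × (1 + 2.911 km/20.96 km) = 3280 kg m⁻³.

3280 kg m⁻³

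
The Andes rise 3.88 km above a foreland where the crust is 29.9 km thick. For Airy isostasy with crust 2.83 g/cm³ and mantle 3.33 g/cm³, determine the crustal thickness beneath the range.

Root depth r = h ρ_c / (ρ_m − ρ_c) = 3.88 km × 2.83 / 0.5 = 21.96 km.
Total thickness = T + h + r = 29.9 km + 3.88 km + 21.96 km = 55.7 km.

55.7 km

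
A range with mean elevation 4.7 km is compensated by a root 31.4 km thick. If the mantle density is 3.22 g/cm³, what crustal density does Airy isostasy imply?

2.8 g/cm³

ρ_c h = (ρ_m − ρ_c) r → ρ_c (h + r) = ρ_m r → ρ_c = ρ_m r / (h + r).
ρ_c = 3.22 × 31.4 km / (4.7 km + 31.4 km) = 2.8 g/cm³.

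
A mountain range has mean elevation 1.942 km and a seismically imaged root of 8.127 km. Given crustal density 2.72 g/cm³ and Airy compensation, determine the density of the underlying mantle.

3.37 g/cm³

Airy balance: ρ_c h = (ρ_m − ρ_c) r → ρ_m = ρ_c (1 + h/r).
ρ_m = 2.72 × (1 + 1.942 km/8.127 km) = 3.37 g/cm³.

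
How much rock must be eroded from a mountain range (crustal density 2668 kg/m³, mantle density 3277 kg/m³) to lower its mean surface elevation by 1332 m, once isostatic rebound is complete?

Net drop Δ = e − u = e − e ρ_c/ρ_m = e (ρ_m − ρ_c)/ρ_m.
e = Δ ρ_m/(ρ_m − ρ_c) = 1332 m × 3277/609 = 7170 m.

7170 m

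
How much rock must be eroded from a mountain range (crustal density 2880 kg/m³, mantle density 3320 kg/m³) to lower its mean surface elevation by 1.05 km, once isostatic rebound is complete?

Net drop Δ = e − u = e − e ρ_c/ρ_m = e (ρ_m − ρ_c)/ρ_m.
e = Δ ρ_m/(ρ_m − ρ_c) = 1.05 km × 3320/440 = 7.92 km.

7.92 km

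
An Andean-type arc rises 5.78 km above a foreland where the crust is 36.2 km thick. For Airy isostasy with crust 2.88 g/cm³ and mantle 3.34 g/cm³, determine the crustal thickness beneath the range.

78.2 km

Root depth r = h ρ_c / (ρ_m − ρ_c) = 5.78 km × 2.88 / 0.46 = 36.19 km.
Total thickness = T + h + r = 36.2 km + 5.78 km + 36.19 km = 78.2 km.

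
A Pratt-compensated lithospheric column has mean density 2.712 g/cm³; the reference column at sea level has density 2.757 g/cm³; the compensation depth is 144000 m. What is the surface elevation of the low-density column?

2390 m

ρ_ref D = ρ (D + h) → h = D (ρ_ref − ρ)/ρ.
h = 144000 m × (2.757 − 2.712)/2.712 = 2390 m.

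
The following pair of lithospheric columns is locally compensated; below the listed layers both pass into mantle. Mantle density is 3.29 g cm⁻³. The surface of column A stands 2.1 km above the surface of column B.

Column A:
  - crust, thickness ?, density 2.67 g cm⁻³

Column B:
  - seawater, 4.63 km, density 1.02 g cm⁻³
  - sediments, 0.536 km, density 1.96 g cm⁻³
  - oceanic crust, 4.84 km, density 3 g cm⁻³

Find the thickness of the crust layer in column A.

31.5 km

Take the compensation level at the base of the deeper column (depth z_c below the surface of column A) and equate Σ ρ_i t_i down to z_c; mantle fills any gap and the z_c terms cancel.
Column A: x×2.67 + (z_c − 0 − x)×3.29
Column B: 2.1×0 + 4.63×1.02 + 0.536×1.96 + 4.84×3 + (z_c − 2.1 − 10.006)×3.29
The z_c×3.29 term appears on both sides and cancels. Collect the known terms of each column as K = Σ(ρt)_known − 3.29 × (depth of known layers): K_A = 0 − 3.29×0 = 0; K_B = 20.29316 − 3.29×(2.1 + 10.006) = −19.53558.
Balance: K_A − x×(3.29 − 2.67) = K_B, so x = (K_A − K_B)/(3.29 − 2.67) = 19.5356/0.62 = 31.5 km.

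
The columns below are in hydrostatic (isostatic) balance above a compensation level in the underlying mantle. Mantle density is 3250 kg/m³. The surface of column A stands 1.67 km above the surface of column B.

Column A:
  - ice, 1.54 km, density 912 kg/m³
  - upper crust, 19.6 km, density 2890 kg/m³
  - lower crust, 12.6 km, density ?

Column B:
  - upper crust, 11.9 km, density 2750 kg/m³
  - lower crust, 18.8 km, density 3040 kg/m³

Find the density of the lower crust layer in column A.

Take the compensation level at the base of the deeper column (depth z_c below the surface of column A) and equate Σ ρ_i t_i down to z_c; mantle fills any gap and the z_c terms cancel.
Column A: 1.54×912 + 19.6×2890 + 12.6×ρ + (z_c − 33.74)×3250
Column B: 1.67×0 + 11.9×2750 + 18.8×3040 + (z_c − 1.67 − 30.7)×3250
The z_c×3250 term appears on both sides and cancels. Collect the known terms of each column as K = Σ(ρt)_known − 3250 × (depth of known layers): K_A = 58048.48 − 3250×33.74 = −51606.52; K_B = 89877 − 3250×(1.67 + 30.7) = −15325.5.
Balance: K_A + 12.6×ρ = K_B, so ρ = (K_B − K_A)/12.6 = 36281/12.6 = 2880 kg/m³.

2880 kg/m³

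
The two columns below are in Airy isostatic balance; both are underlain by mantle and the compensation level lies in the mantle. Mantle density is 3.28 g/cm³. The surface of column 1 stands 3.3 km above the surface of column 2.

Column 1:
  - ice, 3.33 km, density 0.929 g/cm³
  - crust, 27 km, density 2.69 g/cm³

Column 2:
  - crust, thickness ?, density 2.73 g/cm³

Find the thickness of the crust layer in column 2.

Take the compensation level at the base of the deeper column (depth z_c below the surface of column 1) and equate Σ ρ_i t_i down to z_c; mantle fills any gap and the z_c terms cancel.
Column 1: 3.33×0.929 + 27×2.69 + (z_c − 30.33)×3.28
Column 2: 3.3×0 + x×2.73 + (z_c − 3.3 − 0 − x)×3.28
The z_c×3.28 term appears on both sides and cancels. Collect the known terms of each column as K = Σ(ρt)_known − 3.28 × (depth of known layers): K_1 = 75.72357 − 3.28×30.33 = −23.75883; K_2 = 0 − 3.28×(3.3 + 0) = −10.824.
Balance: K_1 = K_2 − x×(3.28 − 2.73), so x = (K_2 − K_1)/(3.28 − 2.73) = 12.9348/0.55 = 23.5 km.

23.5 km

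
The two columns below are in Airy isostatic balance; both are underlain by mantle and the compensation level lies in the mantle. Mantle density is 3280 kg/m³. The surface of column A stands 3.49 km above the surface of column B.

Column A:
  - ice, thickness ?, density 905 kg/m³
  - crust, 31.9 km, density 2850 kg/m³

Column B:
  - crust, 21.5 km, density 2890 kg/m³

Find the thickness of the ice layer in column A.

2.57 km

Take the compensation level at the base of the deeper column (depth z_c below the surface of column A) and equate Σ ρ_i t_i down to z_c; mantle fills any gap and the z_c terms cancel.
Column A: x×905 + 31.9×2850 + (z_c − 31.9 − x)×3280
Column B: 3.49×0 + 21.5×2890 + (z_c − 3.49 − 21.5)×3280
The z_c×3280 term appears on both sides and cancels. Collect the known terms of each column as K = Σ(ρt)_known − 3280 × (depth of known layers): K_A = 90915 − 3280×31.9 = −13717; K_B = 62135 − 3280×(3.49 + 21.5) = −19832.2.
Balance: K_A − x×(3280 − 905) = K_B, so x = (K_A − K_B)/(3280 − 905) = 6115.2/2375 = 2.57 km.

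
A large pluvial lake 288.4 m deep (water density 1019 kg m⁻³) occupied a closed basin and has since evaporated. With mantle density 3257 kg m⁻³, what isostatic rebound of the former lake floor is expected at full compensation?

90.2 m

u = d ρ_w/ρ_m = 288.4 m × 1019/3257 = 90.2 m.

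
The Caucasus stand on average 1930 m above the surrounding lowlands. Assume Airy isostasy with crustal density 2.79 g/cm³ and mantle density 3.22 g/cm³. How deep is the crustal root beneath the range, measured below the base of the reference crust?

12500 m

Balancing pressure at the compensation depth: the weight of the topography is balanced by the buoyancy of the root, ρ_c h = (ρ_m − ρ_c) r.
r = h · ρ_c / (ρ_m − ρ_c) = 1930 m × 2.79 / (3.22 − 2.79) = 12500 m.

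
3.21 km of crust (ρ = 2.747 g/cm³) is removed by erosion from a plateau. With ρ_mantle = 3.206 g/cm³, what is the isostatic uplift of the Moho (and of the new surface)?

2.75 km

Unloading: uplift u = e ρ_c/ρ_m = 3.21 km × 2.747/3.206 = 2.75 km.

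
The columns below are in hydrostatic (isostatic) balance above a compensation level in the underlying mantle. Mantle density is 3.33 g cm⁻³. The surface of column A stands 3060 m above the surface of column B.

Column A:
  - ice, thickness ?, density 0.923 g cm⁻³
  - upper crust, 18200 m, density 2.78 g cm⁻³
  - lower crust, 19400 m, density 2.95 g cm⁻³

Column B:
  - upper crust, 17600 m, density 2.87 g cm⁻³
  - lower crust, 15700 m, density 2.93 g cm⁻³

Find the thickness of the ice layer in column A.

2980 m

Take the compensation level at the base of the deeper column (depth z_c below the surface of column A) and equate Σ ρ_i t_i down to z_c; mantle fills any gap and the z_c terms cancel.
Column A: x×0.923 + 18200×2.78 + 19400×2.95 + (z_c − 37600 − x)×3.33
Column B: 3060×0 + 17600×2.87 + 15700×2.93 + (z_c − 3060 − 33300)×3.33
The z_c×3.33 term appears on both sides and cancels. Collect the known terms of each column as K = Σ(ρt)_known − 3.33 × (depth of known layers): K_A = 107826 − 3.33×37600 = −17382; K_B = 96513 − 3.33×(3060 + 33300) = −24565.8.
Balance: K_A − x×(3.33 − 0.923) = K_B, so x = (K_A − K_B)/(3.33 − 0.923) = 7183.8/2.407 = 2980 m.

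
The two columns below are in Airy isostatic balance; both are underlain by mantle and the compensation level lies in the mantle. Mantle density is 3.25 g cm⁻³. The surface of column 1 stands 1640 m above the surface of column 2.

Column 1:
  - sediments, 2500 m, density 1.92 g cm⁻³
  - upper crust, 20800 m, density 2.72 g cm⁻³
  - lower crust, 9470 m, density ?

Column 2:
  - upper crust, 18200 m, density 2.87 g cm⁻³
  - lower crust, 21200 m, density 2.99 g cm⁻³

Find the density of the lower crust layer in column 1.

2.89 g cm⁻³

Take the compensation level at the base of the deeper column (depth z_c below the surface of column 1) and equate Σ ρ_i t_i down to z_c; mantle fills any gap and the z_c terms cancel.
Column 1: 2500×1.92 + 20800×2.72 + 9470×ρ + (z_c − 32770)×3.25
Column 2: 1640×0 + 18200×2.87 + 21200×2.99 + (z_c − 1640 − 39400)×3.25
The z_c×3.25 term appears on both sides and cancels. Collect the known terms of each column as K = Σ(ρt)_known − 3.25 × (depth of known layers): K_1 = 61376 − 3.25×32770 = −45126.5; K_2 = 115622 − 3.25×(1640 + 39400) = −17758.
Balance: K_1 + 9470×ρ = K_2, so ρ = (K_2 − K_1)/9470 = 27368.5/9470 = 2.89 g cm⁻³.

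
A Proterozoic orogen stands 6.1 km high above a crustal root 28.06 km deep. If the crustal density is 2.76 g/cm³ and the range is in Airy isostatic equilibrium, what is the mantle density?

3.36 g/cm³

Airy balance: ρ_c h = (ρ_m − ρ_c) r → ρ_m = ρ_c (1 + h/r).
ρ_m = 2.76 × (1 + 6.1 km/28.06 km) = 3.36 g/cm³.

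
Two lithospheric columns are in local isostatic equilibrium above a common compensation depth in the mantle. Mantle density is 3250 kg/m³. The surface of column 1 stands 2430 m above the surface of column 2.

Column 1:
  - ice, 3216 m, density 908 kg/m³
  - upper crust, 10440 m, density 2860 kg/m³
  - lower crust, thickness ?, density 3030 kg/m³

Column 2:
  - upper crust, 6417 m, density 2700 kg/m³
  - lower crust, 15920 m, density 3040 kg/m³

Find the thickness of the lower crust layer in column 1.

14400 m

Take the compensation level at the base of the deeper column (depth z_c below the surface of column 1) and equate Σ ρ_i t_i down to z_c; mantle fills any gap and the z_c terms cancel.
Column 1: 3216×908 + 10440×2860 + x×3030 + (z_c − 13656 − x)×3250
Column 2: 2430×0 + 6417×2700 + 15920×3040 + (z_c − 2430 − 22337)×3250
The z_c×3250 term appears on both sides and cancels. Collect the known terms of each column as K = Σ(ρt)_known − 3250 × (depth of known layers): K_1 = 32778528 − 3250×13656 = −11603472; K_2 = 65722700 − 3250×(2430 + 22337) = −14770050.
Balance: K_1 − x×(3250 − 3030) = K_2, so x = (K_1 − K_2)/(3250 − 3030) = 3166580/220 = 14400 m.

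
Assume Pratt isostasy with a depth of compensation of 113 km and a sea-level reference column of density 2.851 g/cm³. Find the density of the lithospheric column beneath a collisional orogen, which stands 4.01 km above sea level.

Pratt balance: ρ_ref D = ρ (D + h).
ρ = ρ_ref D/(D + h) = 2.851 × 113 km/(113 km + 4.01 km) = 2.75 g/cm³.

2.75 g/cm³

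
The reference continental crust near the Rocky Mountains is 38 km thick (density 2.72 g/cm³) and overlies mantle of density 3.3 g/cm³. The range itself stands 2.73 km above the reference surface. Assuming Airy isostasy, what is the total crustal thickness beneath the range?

Root depth r = h ρ_c / (ρ_m − ρ_c) = 2.73 km × 2.72 / 0.58 = 12.8 km.
Total thickness = T + h + r = 38 km + 2.73 km + 12.8 km = 53.5 km.

53.5 km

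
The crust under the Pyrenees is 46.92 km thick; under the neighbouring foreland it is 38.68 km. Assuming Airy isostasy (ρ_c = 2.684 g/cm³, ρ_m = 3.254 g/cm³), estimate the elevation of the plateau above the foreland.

Excess crust Δ = 46.92 km − 38.68 km = 8.24 km, split between elevation h and root r with h + r = Δ.
Airy balance ρ_c h = (ρ_m − ρ_c) r gives r = h ρ_c/(ρ_m − ρ_c), so h (1 + ρ_c/(ρ_m − ρ_c)) = Δ, i.e. h = Δ (ρ_m − ρ_c)/ρ_m.
h = 8.24 km × 0.57/3.254 = 1.44 km.

1.44 km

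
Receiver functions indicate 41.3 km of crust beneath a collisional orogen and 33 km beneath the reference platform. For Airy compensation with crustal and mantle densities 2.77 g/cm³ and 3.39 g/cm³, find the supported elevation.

1.52 km

Excess crust Δ = 41.3 km − 33 km = 8.3 km, split between elevation h and root r with h + r = Δ.
Airy balance ρ_c h = (ρ_m − ρ_c) r gives r = h ρ_c/(ρ_m − ρ_c), so h (1 + ρ_c/(ρ_m − ρ_c)) = Δ, i.e. h = Δ (ρ_m − ρ_c)/ρ_m.
h = 8.3 km × 0.62/3.39 = 1.52 km.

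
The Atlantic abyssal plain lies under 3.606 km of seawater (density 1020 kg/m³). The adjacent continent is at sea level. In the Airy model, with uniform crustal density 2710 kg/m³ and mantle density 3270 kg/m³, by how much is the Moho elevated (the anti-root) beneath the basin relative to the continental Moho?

For local isostatic compensation: replacing crust with seawater at the top is compensated by replacing crust with mantle at the base: d (ρ_c − ρ_w) = a (ρ_m − ρ_c).
a = d (ρ_c − ρ_w)/(ρ_m − ρ_c) = 3.606 km × 1690/560 = 10.9 km.

10.9 km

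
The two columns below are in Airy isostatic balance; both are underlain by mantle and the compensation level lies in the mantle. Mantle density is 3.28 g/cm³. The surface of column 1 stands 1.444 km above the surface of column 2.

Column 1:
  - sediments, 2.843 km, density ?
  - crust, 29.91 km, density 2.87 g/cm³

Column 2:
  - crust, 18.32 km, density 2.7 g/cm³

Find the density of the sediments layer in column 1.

Take the compensation level at the base of the deeper column (depth z_c below the surface of column 1) and equate Σ ρ_i t_i down to z_c; mantle fills any gap and the z_c terms cancel.
Column 1: 2.843×ρ + 29.91×2.87 + (z_c − 32.753)×3.28
Column 2: 1.444×0 + 18.32×2.7 + (z_c − 1.444 − 18.32)×3.28
The z_c×3.28 term appears on both sides and cancels. Collect the known terms of each column as K = Σ(ρt)_known − 3.28 × (depth of known layers): K_1 = 85.8417 − 3.28×32.753 = −21.58814; K_2 = 49.464 − 3.28×(1.444 + 18.32) = −15.36192.
Balance: K_1 + 2.843×ρ = K_2, so ρ = (K_2 − K_1)/2.843 = 6.22622/2.843 = 2.19 g/cm³.

2.19 g/cm³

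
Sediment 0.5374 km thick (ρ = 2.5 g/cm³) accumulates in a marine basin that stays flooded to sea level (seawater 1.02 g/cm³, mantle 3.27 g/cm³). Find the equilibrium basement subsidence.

0.353 km

Submarine loading: the sediment displaces seawater, and the subsidence is in turn flooded, so s (ρ_m − ρ_w) = t (ρ_sed − ρ_w).
s = 0.5374 km × (2.5 − 1.02) / (3.27 − 1.02) = 0.353 km.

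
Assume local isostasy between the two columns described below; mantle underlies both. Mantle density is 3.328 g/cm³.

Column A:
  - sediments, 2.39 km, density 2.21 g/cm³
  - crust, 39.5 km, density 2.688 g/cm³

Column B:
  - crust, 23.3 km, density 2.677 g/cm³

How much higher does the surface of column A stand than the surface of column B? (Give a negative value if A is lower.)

3.84 km

For any compensation level in the mantle, the mantle terms cancel and isostasy reduces to e = (Σt_A − Σt_B) − (Σ(ρt)_A − Σ(ρt)_B) / ρ_m.
Σt_A = 41.89 km; Σt_B = 23.3 km; Σ(ρt)_A = 111.4579; Σ(ρt)_B = 62.3741 (in km·g/cm³).
e = (41.89 − 23.3) − (111.4579 − 62.3741) / 3.328 = 3.84 km.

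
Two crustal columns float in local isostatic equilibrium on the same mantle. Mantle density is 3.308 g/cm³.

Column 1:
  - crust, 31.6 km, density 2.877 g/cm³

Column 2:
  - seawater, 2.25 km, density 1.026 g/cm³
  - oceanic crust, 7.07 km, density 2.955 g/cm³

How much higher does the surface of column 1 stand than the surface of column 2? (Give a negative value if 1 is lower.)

1.81 km

For any compensation level in the mantle, the mantle terms cancel and isostasy reduces to e = (Σt_1 − Σt_2) − (Σ(ρt)_1 − Σ(ρt)_2) / ρ_m.
Σt_1 = 31.6 km; Σt_2 = 9.32 km; Σ(ρt)_1 = 90.9132; Σ(ρt)_2 = 23.20035 (in km·g/cm³).
e = (31.6 − 9.32) − (90.9132 − 23.20035) / 3.308 = 1.81 km.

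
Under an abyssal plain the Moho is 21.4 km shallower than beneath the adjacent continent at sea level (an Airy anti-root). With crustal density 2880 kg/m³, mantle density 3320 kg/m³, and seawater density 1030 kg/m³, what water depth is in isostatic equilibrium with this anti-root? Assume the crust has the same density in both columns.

Replacing a thickness d of crust by seawater at the top must be balanced by replacing crust with mantle at the base: d (ρ_c − ρ_w) = a (ρ_m − ρ_c).
d = a (ρ_m − ρ_c)/(ρ_c − ρ_w) = 21.4 km × 440/1850 = 5.09 km.

5.09 km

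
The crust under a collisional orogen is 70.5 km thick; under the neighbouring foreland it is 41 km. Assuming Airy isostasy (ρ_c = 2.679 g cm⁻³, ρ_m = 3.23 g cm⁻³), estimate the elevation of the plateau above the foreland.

Excess crust Δ = 70.5 km − 41 km = 29.5 km, split between elevation h and root r with h + r = Δ.
Airy balance ρ_c h = (ρ_m − ρ_c) r gives r = h ρ_c/(ρ_m − ρ_c), so h (1 + ρ_c/(ρ_m − ρ_c)) = Δ, i.e. h = Δ (ρ_m − ρ_c)/ρ_m.
h = 29.5 km × 0.551/3.23 = 5.03 km.

5.03 km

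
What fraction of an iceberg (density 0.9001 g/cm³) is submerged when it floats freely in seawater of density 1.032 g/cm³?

Submerged fraction = ρ_obj/ρ_fluid = 0.9001/1.032 = 0.872.

0.872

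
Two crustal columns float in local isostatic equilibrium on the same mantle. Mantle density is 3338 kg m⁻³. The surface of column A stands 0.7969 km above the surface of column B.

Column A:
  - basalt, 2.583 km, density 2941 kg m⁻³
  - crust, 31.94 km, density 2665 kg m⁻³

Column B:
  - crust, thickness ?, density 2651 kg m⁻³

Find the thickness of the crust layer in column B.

28.9 km

Take the compensation level at the base of the deeper column (depth z_c below the surface of column A) and equate Σ ρ_i t_i down to z_c; mantle fills any gap and the z_c terms cancel.
Column A: 2.583×2941 + 31.94×2665 + (z_c − 34.523)×3338
Column B: 0.7969×0 + x×2651 + (z_c − 0.7969 − 0 − x)×3338
The z_c×3338 term appears on both sides and cancels. Collect the known terms of each column as K = Σ(ρt)_known − 3338 × (depth of known layers): K_A = 92716.703 − 3338×34.523 = −22521.071; K_B = 0 − 3338×(0.7969 + 0) = −2660.0522.
Balance: K_A = K_B − x×(3338 − 2651), so x = (K_B − K_A)/(3338 − 2651) = 19861/687 = 28.9 km.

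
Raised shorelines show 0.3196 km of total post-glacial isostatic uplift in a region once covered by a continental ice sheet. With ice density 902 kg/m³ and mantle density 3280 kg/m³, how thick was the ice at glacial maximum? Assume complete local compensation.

u = t ρ_ice/ρ_m → t = u ρ_m/ρ_ice = 0.3196 km × 3280/902 = 1.16 km.

1.16 km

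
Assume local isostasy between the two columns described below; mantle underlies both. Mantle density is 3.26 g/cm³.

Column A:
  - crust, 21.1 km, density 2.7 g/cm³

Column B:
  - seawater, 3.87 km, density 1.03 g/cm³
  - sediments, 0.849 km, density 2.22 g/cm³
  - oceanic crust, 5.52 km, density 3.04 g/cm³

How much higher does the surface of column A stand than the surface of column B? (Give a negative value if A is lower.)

0.334 km

For any compensation level in the mantle, the mantle terms cancel and isostasy reduces to e = (Σt_A − Σt_B) − (Σ(ρt)_A − Σ(ρt)_B) / ρ_m.
Σt_A = 21.1 km; Σt_B = 10.239 km; Σ(ρt)_A = 56.97; Σ(ρt)_B = 22.65168 (in km·g/cm³).
e = (21.1 − 10.239) − (56.97 − 22.65168) / 3.26 = 0.334 km.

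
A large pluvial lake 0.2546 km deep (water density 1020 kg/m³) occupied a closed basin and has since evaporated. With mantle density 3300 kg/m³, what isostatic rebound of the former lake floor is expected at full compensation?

0.0787 km

u = d ρ_w/ρ_m = 0.2546 km × 1020/3300 = 0.0787 km.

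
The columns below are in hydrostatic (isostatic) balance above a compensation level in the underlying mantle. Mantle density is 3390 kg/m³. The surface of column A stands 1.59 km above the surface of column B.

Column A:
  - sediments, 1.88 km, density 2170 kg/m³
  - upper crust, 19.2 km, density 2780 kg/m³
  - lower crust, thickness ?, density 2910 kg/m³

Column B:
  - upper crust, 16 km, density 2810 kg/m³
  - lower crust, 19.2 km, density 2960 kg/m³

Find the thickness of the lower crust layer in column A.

Take the compensation level at the base of the deeper column (depth z_c below the surface of column A) and equate Σ ρ_i t_i down to z_c; mantle fills any gap and the z_c terms cancel.
Column A: 1.88×2170 + 19.2×2780 + x×2910 + (z_c − 21.08 − x)×3390
Column B: 1.59×0 + 16×2810 + 19.2×2960 + (z_c − 1.59 − 35.2)×3390
The z_c×3390 term appears on both sides and cancels. Collect the known terms of each column as K = Σ(ρt)_known − 3390 × (depth of known layers): K_A = 57455.6 − 3390×21.08 = −14005.6; K_B = 101792 − 3390×(1.59 + 35.2) = −22926.1.
Balance: K_A − x×(3390 − 2910) = K_B, so x = (K_A − K_B)/(3390 − 2910) = 8920.5/480 = 18.6 km.

18.6 km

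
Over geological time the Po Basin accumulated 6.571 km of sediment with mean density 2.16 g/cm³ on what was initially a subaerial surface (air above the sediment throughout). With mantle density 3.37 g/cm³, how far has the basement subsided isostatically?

4.21 km

Subaerial load: s = t ρ_sed / ρ_m = 6.571 km × 2.16/3.37 = 4.21 km.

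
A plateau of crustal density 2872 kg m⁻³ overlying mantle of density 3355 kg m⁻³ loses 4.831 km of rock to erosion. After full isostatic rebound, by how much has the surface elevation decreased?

Rebound u = e ρ_c/ρ_m = 4.831 km × 2872/3355 = 4.136 km.
Net surface drop = e − u = 4.831 km − 4.136 km = e (ρ_m − ρ_c)/ρ_m = 0.695 km.

0.695 km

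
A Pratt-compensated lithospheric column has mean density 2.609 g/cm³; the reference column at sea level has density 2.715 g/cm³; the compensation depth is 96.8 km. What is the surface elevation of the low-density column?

ρ_ref D = ρ (D + h) → h = D (ρ_ref − ρ)/ρ.
h = 96.8 km × (2.715 − 2.609)/2.609 = 3.93 km.

3.93 km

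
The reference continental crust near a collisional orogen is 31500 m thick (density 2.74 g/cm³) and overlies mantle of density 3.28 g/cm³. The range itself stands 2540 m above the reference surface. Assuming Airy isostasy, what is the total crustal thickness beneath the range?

46900 m

Root depth r = h ρ_c / (ρ_m − ρ_c) = 2540 m × 2.74 / 0.54 = 12890 m.
Total thickness = T + h + r = 31500 m + 2540 m + 12890 m = 46900 m.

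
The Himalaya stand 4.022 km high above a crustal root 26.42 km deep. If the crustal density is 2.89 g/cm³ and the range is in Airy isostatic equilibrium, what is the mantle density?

3.33 g/cm³

Airy balance: ρ_c h = (ρ_m − ρ_c) r → ρ_m = ρ_c (1 + h/r).
ρ_m = 2.89 × (1 + 4.022 km/26.42 km) = 3.33 g/cm³.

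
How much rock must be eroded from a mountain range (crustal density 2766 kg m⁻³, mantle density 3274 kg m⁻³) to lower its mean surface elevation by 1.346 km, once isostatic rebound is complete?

Net drop Δ = e − u = e − e ρ_c/ρ_m = e (ρ_m − ρ_c)/ρ_m.
e = Δ ρ_m/(ρ_m − ρ_c) = 1.346 km × 3274/508 = 8.67 km.

8.67 km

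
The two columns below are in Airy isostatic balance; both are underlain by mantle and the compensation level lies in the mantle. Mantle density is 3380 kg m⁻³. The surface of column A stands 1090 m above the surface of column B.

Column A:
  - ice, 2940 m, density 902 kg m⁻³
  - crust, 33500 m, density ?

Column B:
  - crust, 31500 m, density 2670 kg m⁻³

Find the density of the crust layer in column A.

Take the compensation level at the base of the deeper column (depth z_c below the surface of column A) and equate Σ ρ_i t_i down to z_c; mantle fills any gap and the z_c terms cancel.
Column A: 2940×902 + 33500×ρ + (z_c − 36440)×3380
Column B: 1090×0 + 31500×2670 + (z_c − 1090 − 31500)×3380
The z_c×3380 term appears on both sides and cancels. Collect the known terms of each column as K = Σ(ρt)_known − 3380 × (depth of known layers): K_A = 2651880 − 3380×36440 = −120515320; K_B = 84105000 − 3380×(1090 + 31500) = −26049200.
Balance: K_A + 33500×ρ = K_B, so ρ = (K_B − K_A)/33500 = 94466100/33500 = 2820 kg m⁻³.

2820 kg m⁻³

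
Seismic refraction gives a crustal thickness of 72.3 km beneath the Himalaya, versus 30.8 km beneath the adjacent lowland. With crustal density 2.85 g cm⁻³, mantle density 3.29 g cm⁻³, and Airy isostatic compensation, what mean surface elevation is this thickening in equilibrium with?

Excess crust Δ = 72.3 km − 30.8 km = 41.5 km, split between elevation h and root r with h + r = Δ.
Airy balance ρ_c h = (ρ_m − ρ_c) r gives r = h ρ_c/(ρ_m − ρ_c), so h (1 + ρ_c/(ρ_m − ρ_c)) = Δ, i.e. h = Δ (ρ_m − ρ_c)/ρ_m.
h = 41.5 km × 0.44/3.29 = 5.55 km.

5.55 km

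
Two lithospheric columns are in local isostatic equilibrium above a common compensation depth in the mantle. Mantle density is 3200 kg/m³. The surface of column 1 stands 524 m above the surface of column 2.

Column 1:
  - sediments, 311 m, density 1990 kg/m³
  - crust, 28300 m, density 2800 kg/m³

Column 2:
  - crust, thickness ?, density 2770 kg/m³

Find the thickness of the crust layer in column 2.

23300 m

Take the compensation level at the base of the deeper column (depth z_c below the surface of column 1) and equate Σ ρ_i t_i down to z_c; mantle fills any gap and the z_c terms cancel.
Column 1: 311×1990 + 28300×2800 + (z_c − 28611)×3200
Column 2: 524×0 + x×2770 + (z_c − 524 − 0 − x)×3200
The z_c×3200 term appears on both sides and cancels. Collect the known terms of each column as K = Σ(ρt)_known − 3200 × (depth of known layers): K_1 = 79858890 − 3200×28611 = −11696310; K_2 = 0 − 3200×(524 + 0) = −1676800.
Balance: K_1 = K_2 − x×(3200 − 2770), so x = (K_2 − K_1)/(3200 − 2770) = 10019500/430 = 23300 m.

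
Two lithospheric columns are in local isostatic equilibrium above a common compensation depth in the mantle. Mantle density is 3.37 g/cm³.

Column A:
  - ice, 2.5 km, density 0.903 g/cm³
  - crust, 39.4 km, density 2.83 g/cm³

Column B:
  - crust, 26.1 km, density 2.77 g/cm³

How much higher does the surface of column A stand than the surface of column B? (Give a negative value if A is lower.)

For any compensation level in the mantle, the mantle terms cancel and isostasy reduces to e = (Σt_A − Σt_B) − (Σ(ρt)_A − Σ(ρt)_B) / ρ_m.
Σt_A = 41.9 km; Σt_B = 26.1 km; Σ(ρt)_A = 113.7595; Σ(ρt)_B = 72.297 (in km·g/cm³).
e = (41.9 − 26.1) − (113.7595 − 72.297) / 3.37 = 3.5 km.

3.5 km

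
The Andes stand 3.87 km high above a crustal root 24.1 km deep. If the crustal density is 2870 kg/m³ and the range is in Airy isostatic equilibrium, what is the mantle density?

3330 kg/m³

Airy balance: ρ_c h = (ρ_m − ρ_c) r → ρ_m = ρ_c (1 + h/r).
ρ_m = 2870 × (1 + 3.87 km/24.1 km) = 3330 kg/m³.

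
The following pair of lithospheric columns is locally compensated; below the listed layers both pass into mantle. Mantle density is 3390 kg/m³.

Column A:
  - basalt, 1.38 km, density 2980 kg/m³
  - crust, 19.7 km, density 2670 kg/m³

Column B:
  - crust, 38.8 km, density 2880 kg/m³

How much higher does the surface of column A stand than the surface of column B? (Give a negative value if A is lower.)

For any compensation level in the mantle, the mantle terms cancel and isostasy reduces to e = (Σt_A − Σt_B) − (Σ(ρt)_A − Σ(ρt)_B) / ρ_m.
Σt_A = 21.08 km; Σt_B = 38.8 km; Σ(ρt)_A = 56711.4; Σ(ρt)_B = 111744 (in km·kg/m³).
e = (21.08 − 38.8) − (56711.4 − 111744) / 3390 = −1.49 km.

−1.49 km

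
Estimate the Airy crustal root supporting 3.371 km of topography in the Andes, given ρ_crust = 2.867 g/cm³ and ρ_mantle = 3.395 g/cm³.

Isostatic balance requires: the weight of the topography is balanced by the buoyancy of the root, ρ_c h = (ρ_m − ρ_c) r.
r = h · ρ_c / (ρ_m − ρ_c) = 3.371 km × 2.867 / (3.395 − 2.867) = 18.3 km.

18.3 km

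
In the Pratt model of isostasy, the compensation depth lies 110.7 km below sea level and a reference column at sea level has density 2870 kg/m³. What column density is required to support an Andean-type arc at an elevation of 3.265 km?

2790 kg/m³

Pratt balance: ρ_ref D = ρ (D + h).
ρ = ρ_ref D/(D + h) = 2870 × 110.7 km/(110.7 km + 3.265 km) = 2790 kg/m³.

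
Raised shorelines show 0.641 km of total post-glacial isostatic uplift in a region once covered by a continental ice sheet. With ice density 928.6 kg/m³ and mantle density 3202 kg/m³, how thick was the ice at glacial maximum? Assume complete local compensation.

2.21 km

u = t ρ_ice/ρ_m → t = u ρ_m/ρ_ice = 0.641 km × 3202/928.6 = 2.21 km.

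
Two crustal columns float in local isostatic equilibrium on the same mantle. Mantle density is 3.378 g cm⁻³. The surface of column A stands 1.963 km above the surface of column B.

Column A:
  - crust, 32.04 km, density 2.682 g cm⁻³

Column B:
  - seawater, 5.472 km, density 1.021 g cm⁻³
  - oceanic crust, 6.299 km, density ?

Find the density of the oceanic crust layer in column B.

Take the compensation level at the base of the deeper column (depth z_c below the surface of column A) and equate Σ ρ_i t_i down to z_c; mantle fills any gap and the z_c terms cancel.
Column A: 32.04×2.682 + (z_c − 32.04)×3.378
Column B: 1.963×0 + 5.472×1.021 + 6.299×ρ + (z_c − 1.963 − 11.771)×3.378
The z_c×3.378 term appears on both sides and cancels. Collect the known terms of each column as K = Σ(ρt)_known − 3.378 × (depth of known layers): K_A = 85.93128 − 3.378×32.04 = −22.29984; K_B = 5.586912 − 3.378×(1.963 + 11.771) = −40.80654.
Balance: K_A = K_B + 6.299×ρ, so ρ = (K_A − K_B)/6.299 = 18.5067/6.299 = 2.94 g cm⁻³.

2.94 g cm⁻³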